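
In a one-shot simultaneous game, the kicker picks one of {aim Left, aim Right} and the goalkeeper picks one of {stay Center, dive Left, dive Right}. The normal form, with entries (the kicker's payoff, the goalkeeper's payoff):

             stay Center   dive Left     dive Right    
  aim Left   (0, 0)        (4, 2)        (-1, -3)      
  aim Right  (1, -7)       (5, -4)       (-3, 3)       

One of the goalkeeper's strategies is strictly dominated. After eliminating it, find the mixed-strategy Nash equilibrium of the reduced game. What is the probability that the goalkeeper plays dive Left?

The goalkeeper's strategy stay Center is strictly dominated by dive Left: 2 > 0 and -4 > -7. Eliminate stay Center.
The kicker's indifference between aim Left and aim Right determines the goalkeeper's mixing probability q:
  the kicker's payoff from aim Left: q·4 + (1−q)·(-1) = 5q - 1
  the kicker's payoff from aim Right: q·5 + (1−q)·(-3) = 8q - 3
  5q - 1 = 8q - 3  ⇒  -3q = -2  ⇒  q = 2/3.

q = 2/3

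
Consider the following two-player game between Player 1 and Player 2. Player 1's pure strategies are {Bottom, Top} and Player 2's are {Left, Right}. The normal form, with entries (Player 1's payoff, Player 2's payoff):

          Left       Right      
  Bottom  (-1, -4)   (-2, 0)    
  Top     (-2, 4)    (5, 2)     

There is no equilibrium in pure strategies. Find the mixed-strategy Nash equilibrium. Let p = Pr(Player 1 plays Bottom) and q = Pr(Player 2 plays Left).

p = 1/3, q = 7/8

In a mixed equilibrium Player 2 is indifferent between Left and Right; this condition fixes p.
  Player 2's payoff from Left: p·(-4) + (1−p)·4 = -8p + 4
  Player 2's payoff from Right: p·0 + (1−p)·2 = -2p + 2
  -8p + 4 = -2p + 2  ⇒  -6p = -2  ⇒  p = 1/3.
In a mixed equilibrium Player 1 is indifferent between Bottom and Top; this condition fixes q.
  Player 1's payoff from Bottom: q·(-1) + (1−q)·(-2) = q - 2
  Player 1's payoff from Top: q·(-2) + (1−q)·5 = -7q + 5
  q - 2 = -7q + 5  ⇒  8q = 7  ⇒  q = 7/8.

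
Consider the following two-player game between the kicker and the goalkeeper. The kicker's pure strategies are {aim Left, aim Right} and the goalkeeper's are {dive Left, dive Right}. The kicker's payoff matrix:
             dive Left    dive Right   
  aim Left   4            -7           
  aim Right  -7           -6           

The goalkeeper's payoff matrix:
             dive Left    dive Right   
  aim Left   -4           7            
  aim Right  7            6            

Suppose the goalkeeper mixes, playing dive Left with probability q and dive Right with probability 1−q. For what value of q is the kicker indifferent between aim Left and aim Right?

q = 1/12

For the kicker to be willing to mix, the kicker must be indifferent between aim Left and aim Right, which pins down the goalkeeper's mix.
  the kicker's payoff from aim Left: q·4 + (1−q)·(-7) = 11q - 7
  the kicker's payoff from aim Right: q·(-7) + (1−q)·(-6) = -q - 6
  11q - 7 = -q - 6  ⇒  12q = 1  ⇒  q = 1/12.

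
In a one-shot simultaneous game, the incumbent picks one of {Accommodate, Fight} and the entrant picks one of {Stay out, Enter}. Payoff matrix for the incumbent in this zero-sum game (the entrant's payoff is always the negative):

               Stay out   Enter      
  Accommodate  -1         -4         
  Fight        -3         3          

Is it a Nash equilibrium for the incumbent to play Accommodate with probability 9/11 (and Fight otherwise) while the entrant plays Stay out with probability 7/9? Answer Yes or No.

Given the incumbent's mix p = 9/11, the entrant's payoff from Stay out is 15/11 but from Enter is 30/11. The entrant strictly prefers Enter, so the entrant would not mix.
So the proposed profile is not a Nash equilibrium.

No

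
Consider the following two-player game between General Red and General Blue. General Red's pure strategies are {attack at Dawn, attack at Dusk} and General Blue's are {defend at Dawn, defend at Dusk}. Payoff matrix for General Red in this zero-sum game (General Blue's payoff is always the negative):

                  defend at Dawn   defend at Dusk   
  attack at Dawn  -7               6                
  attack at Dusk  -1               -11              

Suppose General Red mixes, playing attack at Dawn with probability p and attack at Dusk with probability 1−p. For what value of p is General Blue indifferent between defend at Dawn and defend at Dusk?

General Red's mix must leave General Blue indifferent between defend at Dawn and defend at Dusk.
  General Blue's expected payoff from defend at Dawn: p·7 + (1−p)·1 = 6p + 1
  General Blue's expected payoff from defend at Dusk: p·(-6) + (1−p)·11 = -17p + 11
  6p + 1 = -17p + 11  ⇒  23p = 10  ⇒  p = 10/23.

p = 10/23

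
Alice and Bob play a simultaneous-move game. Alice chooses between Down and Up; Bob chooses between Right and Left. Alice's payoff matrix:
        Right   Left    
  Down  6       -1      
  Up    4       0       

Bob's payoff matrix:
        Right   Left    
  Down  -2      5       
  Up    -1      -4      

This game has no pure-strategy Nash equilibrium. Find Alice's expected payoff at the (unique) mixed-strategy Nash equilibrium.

Alice's indifference between Down and Up determines Bob's mixing probability q:
  Alice's payoff to Down: q·6 + (1−q)·(-1) = 7q - 1
  Alice's payoff to Up: q·4 + (1−q)·0 = 4q
  7q - 1 = 4q  ⇒  3q = 1  ⇒  q = 1/3.
At equilibrium Alice is indifferent across rows, so Alice's payoff equals the payoff from Down: (1/3)·6 + (2/3)·(-1) = 4/3.

4/3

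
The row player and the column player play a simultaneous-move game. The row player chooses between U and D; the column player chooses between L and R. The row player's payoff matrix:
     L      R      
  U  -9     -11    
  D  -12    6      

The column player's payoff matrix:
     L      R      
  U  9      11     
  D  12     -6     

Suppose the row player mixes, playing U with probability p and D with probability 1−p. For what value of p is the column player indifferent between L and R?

For the column player to be willing to mix, the column player must be indifferent between L and R, which pins down the row player's mix.
  the column player's expected payoff from L: p·9 + (1−p)·12 = -3p + 12
  the column player's expected payoff from R: p·11 + (1−p)·(-6) = 17p - 6
  -3p + 12 = 17p - 6  ⇒  -20p = -18  ⇒  p = 9/10.

p = 9/10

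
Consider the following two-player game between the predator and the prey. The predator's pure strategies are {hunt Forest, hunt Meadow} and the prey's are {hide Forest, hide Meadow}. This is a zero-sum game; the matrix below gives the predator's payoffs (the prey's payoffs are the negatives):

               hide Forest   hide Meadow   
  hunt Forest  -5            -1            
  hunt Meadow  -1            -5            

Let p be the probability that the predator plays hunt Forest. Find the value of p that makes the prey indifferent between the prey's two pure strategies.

For the prey to be willing to mix, the prey must be indifferent between hide Forest and hide Meadow, which pins down the predator's mix.
  the prey's payoff to hide Forest: p·5 + (1−p)·1 = 4p + 1
  the prey's payoff to hide Meadow: p·1 + (1−p)·5 = -4p + 5
  4p + 1 = -4p + 5  ⇒  8p = 4  ⇒  p = 1/2.

p = 1/2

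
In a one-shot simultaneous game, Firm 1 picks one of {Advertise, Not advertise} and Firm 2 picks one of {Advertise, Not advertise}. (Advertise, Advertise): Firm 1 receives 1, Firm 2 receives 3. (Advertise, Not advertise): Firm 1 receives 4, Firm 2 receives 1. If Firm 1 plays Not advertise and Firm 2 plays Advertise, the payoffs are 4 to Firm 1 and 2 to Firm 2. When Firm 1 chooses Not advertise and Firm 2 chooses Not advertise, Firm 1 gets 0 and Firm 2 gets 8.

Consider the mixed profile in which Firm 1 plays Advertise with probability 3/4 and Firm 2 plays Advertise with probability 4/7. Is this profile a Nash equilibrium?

Yes

Check Firm 2's indifference given Firm 1's mix p = 3/4:
  payoff from Advertise = 11/4; payoff from Not advertise = 11/4 — equal.
Check Firm 1's indifference given Firm 2's mix q = 4/7:
  payoff from Advertise = 16/7; payoff from Not advertise = 16/7 — equal.
Both players are indifferent, so neither can profitably deviate.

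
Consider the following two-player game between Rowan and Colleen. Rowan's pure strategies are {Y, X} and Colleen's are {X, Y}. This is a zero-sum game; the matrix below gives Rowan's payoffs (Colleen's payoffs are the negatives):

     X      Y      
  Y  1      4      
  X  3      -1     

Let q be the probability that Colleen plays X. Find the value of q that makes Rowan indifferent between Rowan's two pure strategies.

q = 5/7

Rowan's indifference between Y and X determines Colleen's mixing probability q:
  Rowan's payoff to Y: q·1 + (1−q)·4 = -3q + 4
  Rowan's payoff to X: q·3 + (1−q)·(-1) = 4q - 1
  -3q + 4 = 4q - 1  ⇒  -7q = -5  ⇒  q = 5/7.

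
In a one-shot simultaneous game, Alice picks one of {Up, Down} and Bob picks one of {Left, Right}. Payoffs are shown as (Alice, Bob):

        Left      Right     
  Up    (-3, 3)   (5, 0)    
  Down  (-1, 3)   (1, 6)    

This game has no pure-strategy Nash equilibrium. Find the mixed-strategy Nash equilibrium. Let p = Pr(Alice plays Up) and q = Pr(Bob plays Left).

p = 1/2, q = 2/3

For Bob to be willing to mix, Bob must be indifferent between Left and Right, which pins down Alice's mix.
  Bob's payoff from Left: p·3 + (1−p)·3 = 3
  Bob's payoff from Right: p·0 + (1−p)·6 = -6p + 6
  3 = -6p + 6  ⇒  6p = 3  ⇒  p = 1/2.
Set Alice's expected payoff from Up equal to that from Down:
  Alice's expected payoff from Up: q·(-3) + (1−q)·5 = -8q + 5
  Alice's expected payoff from Down: q·(-1) + (1−q)·1 = -2q + 1
  -8q + 5 = -2q + 1  ⇒  -6q = -4  ⇒  q = 2/3.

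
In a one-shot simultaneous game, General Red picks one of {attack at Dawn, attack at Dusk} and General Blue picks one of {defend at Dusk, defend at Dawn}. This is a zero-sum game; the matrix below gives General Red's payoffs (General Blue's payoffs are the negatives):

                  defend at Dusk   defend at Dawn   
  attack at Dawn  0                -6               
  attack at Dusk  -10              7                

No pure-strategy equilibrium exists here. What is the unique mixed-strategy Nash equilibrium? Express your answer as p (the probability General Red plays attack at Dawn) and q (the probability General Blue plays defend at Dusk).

p = 17/23, q = 13/23

General Red's mix must leave General Blue indifferent between defend at Dusk and defend at Dawn.
  General Blue's payoff from defend at Dusk: p·0 + (1−p)·10 = -10p + 10
  General Blue's payoff from defend at Dawn: p·6 + (1−p)·(-7) = 13p - 7
  -10p + 10 = 13p - 7  ⇒  -23p = -17  ⇒  p = 17/23.
Set General Red's expected payoff from attack at Dawn equal to that from attack at Dusk:
  General Red's expected payoff from attack at Dawn: q·0 + (1−q)·(-6) = 6q - 6
  General Red's expected payoff from attack at Dusk: q·(-10) + (1−q)·7 = -17q + 7
  6q - 6 = -17q + 7  ⇒  23q = 13  ⇒  q = 13/23.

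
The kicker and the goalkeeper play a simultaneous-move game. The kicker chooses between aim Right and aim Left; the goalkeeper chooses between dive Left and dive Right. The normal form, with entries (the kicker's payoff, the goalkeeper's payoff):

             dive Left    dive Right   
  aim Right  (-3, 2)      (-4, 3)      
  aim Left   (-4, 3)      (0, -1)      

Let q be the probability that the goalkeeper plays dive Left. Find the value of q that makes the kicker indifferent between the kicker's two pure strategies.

Set the kicker's expected payoff from aim Right equal to that from aim Left:
  the kicker's payoff from aim Right: q·(-3) + (1−q)·(-4) = q - 4
  the kicker's payoff from aim Left: q·(-4) + (1−q)·0 = -4q
  q - 4 = -4q  ⇒  5q = 4  ⇒  q = 4/5.

q = 4/5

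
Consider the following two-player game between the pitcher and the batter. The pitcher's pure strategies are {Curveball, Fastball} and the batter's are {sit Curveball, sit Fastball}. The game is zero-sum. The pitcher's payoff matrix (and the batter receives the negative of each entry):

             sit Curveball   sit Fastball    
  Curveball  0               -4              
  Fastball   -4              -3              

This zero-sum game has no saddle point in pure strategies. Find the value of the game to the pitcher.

Set the pitcher's expected payoff from Curveball equal to that from Fastball:
  the pitcher's expected payoff from Curveball: q·0 + (1−q)·(-4) = 4q - 4
  the pitcher's expected payoff from Fastball: q·(-4) + (1−q)·(-3) = -q - 3
  4q - 4 = -q - 3  ⇒  5q = 1  ⇒  q = 1/5.
The value is the pitcher's expected payoff against this mix (using Curveball): (1/5)·0 + (4/5)·(-4) = -16/5.

v = -16/5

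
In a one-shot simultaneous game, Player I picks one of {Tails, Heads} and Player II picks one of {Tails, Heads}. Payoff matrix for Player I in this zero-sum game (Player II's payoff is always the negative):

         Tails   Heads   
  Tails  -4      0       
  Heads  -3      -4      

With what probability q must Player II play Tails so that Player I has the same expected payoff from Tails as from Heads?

q = 4/5

Player I's indifference between Tails and Heads determines Player II's mixing probability q:
  Player I's payoff from Tails: q·(-4) + (1−q)·0 = -4q
  Player I's payoff from Heads: q·(-3) + (1−q)·(-4) = q - 4
  -4q = q - 4  ⇒  -5q = -4  ⇒  q = 4/5.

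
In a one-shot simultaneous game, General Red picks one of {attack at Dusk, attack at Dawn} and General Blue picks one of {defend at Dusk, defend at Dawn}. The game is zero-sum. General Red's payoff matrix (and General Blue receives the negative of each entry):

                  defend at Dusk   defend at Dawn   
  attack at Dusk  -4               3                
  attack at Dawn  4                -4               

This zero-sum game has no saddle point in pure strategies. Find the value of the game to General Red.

v = -4/15

In a mixed equilibrium General Red is indifferent between attack at Dusk and attack at Dawn; this condition fixes q.
  General Red's payoff from attack at Dusk: q·(-4) + (1−q)·3 = -7q + 3
  General Red's payoff from attack at Dawn: q·4 + (1−q)·(-4) = 8q - 4
  -7q + 3 = 8q - 4  ⇒  -15q = -7  ⇒  q = 7/15.
The value is General Red's expected payoff against this mix (using attack at Dusk): (7/15)·(-4) + (8/15)·3 = -4/15.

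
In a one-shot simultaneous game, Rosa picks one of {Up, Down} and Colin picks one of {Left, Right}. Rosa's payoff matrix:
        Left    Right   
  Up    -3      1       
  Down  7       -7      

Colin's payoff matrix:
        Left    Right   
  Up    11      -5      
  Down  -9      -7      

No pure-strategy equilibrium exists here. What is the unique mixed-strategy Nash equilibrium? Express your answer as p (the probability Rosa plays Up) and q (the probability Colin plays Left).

Colin's indifference between Left and Right determines Rosa's mixing probability p:
  Colin's expected payoff from Left: p·11 + (1−p)·(-9) = 20p - 9
  Colin's expected payoff from Right: p·(-5) + (1−p)·(-7) = 2p - 7
  20p - 9 = 2p - 7  ⇒  18p = 2  ⇒  p = 1/9.
Rosa's indifference between Up and Down determines Colin's mixing probability q:
  Rosa's payoff from Up: q·(-3) + (1−q)·1 = -4q + 1
  Rosa's payoff from Down: q·7 + (1−q)·(-7) = 14q - 7
  -4q + 1 = 14q - 7  ⇒  -18q = -8  ⇒  q = 4/9.

p = 1/9, q = 4/9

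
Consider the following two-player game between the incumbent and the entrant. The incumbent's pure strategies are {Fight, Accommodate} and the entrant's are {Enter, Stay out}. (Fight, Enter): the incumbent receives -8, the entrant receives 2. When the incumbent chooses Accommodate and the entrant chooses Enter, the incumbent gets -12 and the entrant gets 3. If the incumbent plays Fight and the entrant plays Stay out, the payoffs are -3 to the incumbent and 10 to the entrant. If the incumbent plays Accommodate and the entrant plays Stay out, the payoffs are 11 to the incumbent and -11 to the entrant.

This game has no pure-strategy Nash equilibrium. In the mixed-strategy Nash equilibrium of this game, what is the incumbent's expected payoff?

The entrant's mix must leave the incumbent indifferent between Fight and Accommodate.
  the incumbent's payoff from Fight: q·(-8) + (1−q)·(-3) = -5q - 3
  the incumbent's payoff from Accommodate: q·(-12) + (1−q)·11 = -23q + 11
  -5q - 3 = -23q + 11  ⇒  18q = 14  ⇒  q = 7/9.
At equilibrium the incumbent is indifferent across rows, so the incumbent's payoff equals the payoff from Fight: (7/9)·(-8) + (2/9)·(-3) = -62/9.

-62/9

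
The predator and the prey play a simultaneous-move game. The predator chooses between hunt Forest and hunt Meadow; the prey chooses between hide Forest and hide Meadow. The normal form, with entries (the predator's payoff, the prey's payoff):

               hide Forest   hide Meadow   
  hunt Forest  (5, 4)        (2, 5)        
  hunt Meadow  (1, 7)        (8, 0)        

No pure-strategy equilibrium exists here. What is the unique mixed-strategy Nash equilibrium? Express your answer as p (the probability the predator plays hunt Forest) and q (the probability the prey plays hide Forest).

p = 7/8, q = 3/5

The predator's mix must leave the prey indifferent between hide Forest and hide Meadow.
  the prey's payoff from hide Forest: p·4 + (1−p)·7 = -3p + 7
  the prey's payoff from hide Meadow: p·5 + (1−p)·0 = 5p
  -3p + 7 = 5p  ⇒  -8p = -7  ⇒  p = 7/8.
The predator's indifference between hunt Forest and hunt Meadow determines the prey's mixing probability q:
  the predator's expected payoff from hunt Forest: q·5 + (1−q)·2 = 3q + 2
  the predator's expected payoff from hunt Meadow: q·1 + (1−q)·8 = -7q + 8
  3q + 2 = -7q + 8  ⇒  10q = 6  ⇒  q = 3/5.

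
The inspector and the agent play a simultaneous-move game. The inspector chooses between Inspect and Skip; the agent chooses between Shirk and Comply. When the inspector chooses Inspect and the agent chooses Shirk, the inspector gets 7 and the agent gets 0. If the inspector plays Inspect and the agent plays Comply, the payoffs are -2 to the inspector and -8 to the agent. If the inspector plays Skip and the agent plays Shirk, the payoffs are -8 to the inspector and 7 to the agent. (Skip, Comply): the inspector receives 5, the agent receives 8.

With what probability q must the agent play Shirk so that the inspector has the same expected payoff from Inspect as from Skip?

q = 7/22

Set the inspector's expected payoff from Inspect equal to that from Skip:
  the inspector's expected payoff from Inspect: q·7 + (1−q)·(-2) = 9q - 2
  the inspector's expected payoff from Skip: q·(-8) + (1−q)·5 = -13q + 5
  9q - 2 = -13q + 5  ⇒  22q = 7  ⇒  q = 7/22.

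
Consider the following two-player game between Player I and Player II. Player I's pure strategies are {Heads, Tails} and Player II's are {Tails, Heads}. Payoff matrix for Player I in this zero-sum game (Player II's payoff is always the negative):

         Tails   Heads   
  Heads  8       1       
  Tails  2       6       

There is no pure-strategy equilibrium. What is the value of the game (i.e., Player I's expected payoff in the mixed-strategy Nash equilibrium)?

v = 46/11

For Player I to be willing to mix, Player I must be indifferent between Heads and Tails, which pins down Player II's mix.
  Player I's payoff from Heads: q·8 + (1−q)·1 = 7q + 1
  Player I's payoff from Tails: q·2 + (1−q)·6 = -4q + 6
  7q + 1 = -4q + 6  ⇒  11q = 5  ⇒  q = 5/11.
The value is Player I's expected payoff against this mix (using Heads): (5/11)·8 + (6/11)·1 = 46/11.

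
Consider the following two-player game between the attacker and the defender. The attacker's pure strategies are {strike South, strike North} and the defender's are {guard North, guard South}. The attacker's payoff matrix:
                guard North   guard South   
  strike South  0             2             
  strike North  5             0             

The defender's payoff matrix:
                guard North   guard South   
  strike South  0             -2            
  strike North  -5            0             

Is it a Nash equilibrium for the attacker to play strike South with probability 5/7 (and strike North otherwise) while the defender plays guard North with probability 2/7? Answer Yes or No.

Check the defender's indifference given the attacker's mix p = 5/7:
  payoff from guard North = -10/7; payoff from guard South = -10/7 — equal.
Check the attacker's indifference given the defender's mix q = 2/7:
  payoff from strike South = 10/7; payoff from strike North = 10/7 — equal.
Both players are indifferent, so neither can profitably deviate.

Yes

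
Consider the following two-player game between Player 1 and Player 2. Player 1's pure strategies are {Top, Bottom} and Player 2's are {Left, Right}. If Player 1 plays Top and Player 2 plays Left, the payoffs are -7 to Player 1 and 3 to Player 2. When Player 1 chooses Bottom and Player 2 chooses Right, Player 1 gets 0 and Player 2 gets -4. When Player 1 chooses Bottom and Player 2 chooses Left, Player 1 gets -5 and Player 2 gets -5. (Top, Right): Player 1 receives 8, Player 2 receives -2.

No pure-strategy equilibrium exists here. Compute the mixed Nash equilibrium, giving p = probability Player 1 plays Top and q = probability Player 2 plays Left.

p = 1/6, q = 4/5

In a mixed equilibrium Player 2 is indifferent between Left and Right; this condition fixes p.
  Player 2's payoff to Left: p·3 + (1−p)·(-5) = 8p - 5
  Player 2's payoff to Right: p·(-2) + (1−p)·(-4) = 2p - 4
  8p - 5 = 2p - 4  ⇒  6p = 1  ⇒  p = 1/6.
Set Player 1's expected payoff from Top equal to that from Bottom:
  Player 1's payoff to Top: q·(-7) + (1−q)·8 = -15q + 8
  Player 1's payoff to Bottom: q·(-5) + (1−q)·0 = -5q
  -15q + 8 = -5q  ⇒  -10q = -8  ⇒  q = 4/5.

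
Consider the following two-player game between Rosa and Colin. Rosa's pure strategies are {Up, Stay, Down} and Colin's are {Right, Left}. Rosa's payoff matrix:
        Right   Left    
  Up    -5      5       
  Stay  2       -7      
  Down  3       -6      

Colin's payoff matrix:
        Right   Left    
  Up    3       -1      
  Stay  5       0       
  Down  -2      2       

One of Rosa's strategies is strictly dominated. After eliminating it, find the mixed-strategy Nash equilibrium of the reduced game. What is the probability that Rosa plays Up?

Rosa's strategy Stay is strictly dominated by Down: 3 > 2 and -6 > -7. Eliminate Stay.
Rosa's mix must leave Colin indifferent between Right and Left.
  Colin's payoff from Right: p·3 + (1−p)·(-2) = 5p - 2
  Colin's payoff from Left: p·(-1) + (1−p)·2 = -3p + 2
  5p - 2 = -3p + 2  ⇒  8p = 4  ⇒  p = 1/2.

p = 1/2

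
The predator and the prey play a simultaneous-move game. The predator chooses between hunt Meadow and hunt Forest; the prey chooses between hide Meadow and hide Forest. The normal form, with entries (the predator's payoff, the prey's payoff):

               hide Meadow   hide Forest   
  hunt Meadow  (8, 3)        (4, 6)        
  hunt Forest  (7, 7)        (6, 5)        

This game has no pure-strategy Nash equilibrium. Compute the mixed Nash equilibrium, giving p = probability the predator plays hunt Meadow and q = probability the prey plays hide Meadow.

The prey's indifference between hide Meadow and hide Forest determines the predator's mixing probability p:
  the prey's expected payoff from hide Meadow: p·3 + (1−p)·7 = -4p + 7
  the prey's expected payoff from hide Forest: p·6 + (1−p)·5 = p + 5
  -4p + 7 = p + 5  ⇒  -5p = -2  ⇒  p = 2/5.
Set the predator's expected payoff from hunt Meadow equal to that from hunt Forest:
  the predator's payoff from hunt Meadow: q·8 + (1−q)·4 = 4q + 4
  the predator's payoff from hunt Forest: q·7 + (1−q)·6 = q + 6
  4q + 4 = q + 6  ⇒  3q = 2  ⇒  q = 2/3.

p = 2/5, q = 2/3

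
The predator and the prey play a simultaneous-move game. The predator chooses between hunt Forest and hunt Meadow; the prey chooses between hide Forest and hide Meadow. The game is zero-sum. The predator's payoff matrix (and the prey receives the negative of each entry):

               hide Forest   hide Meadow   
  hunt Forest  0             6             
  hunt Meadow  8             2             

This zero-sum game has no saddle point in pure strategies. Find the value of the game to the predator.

v = 4

The prey's mix must leave the predator indifferent between hunt Forest and hunt Meadow.
  the predator's expected payoff from hunt Forest: q·0 + (1−q)·6 = -6q + 6
  the predator's expected payoff from hunt Meadow: q·8 + (1−q)·2 = 6q + 2
  -6q + 6 = 6q + 2  ⇒  -12q = -4  ⇒  q = 1/3.
The value is the predator's expected payoff against this mix (using hunt Forest): (1/3)·0 + (2/3)·6 = 4.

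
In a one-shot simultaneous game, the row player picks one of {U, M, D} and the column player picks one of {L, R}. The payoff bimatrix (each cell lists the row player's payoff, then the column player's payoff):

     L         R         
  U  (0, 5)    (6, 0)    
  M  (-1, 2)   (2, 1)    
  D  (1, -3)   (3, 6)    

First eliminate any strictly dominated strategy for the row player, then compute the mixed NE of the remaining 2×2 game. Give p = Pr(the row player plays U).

The row player's strategy M is strictly dominated by D: 1 > -1 and 3 > 2. Eliminate M.
Set the column player's expected payoff from L equal to that from R:
  the column player's payoff to L: p·5 + (1−p)·(-3) = 8p - 3
  the column player's payoff to R: p·0 + (1−p)·6 = -6p + 6
  8p - 3 = -6p + 6  ⇒  14p = 9  ⇒  p = 9/14.

p = 9/14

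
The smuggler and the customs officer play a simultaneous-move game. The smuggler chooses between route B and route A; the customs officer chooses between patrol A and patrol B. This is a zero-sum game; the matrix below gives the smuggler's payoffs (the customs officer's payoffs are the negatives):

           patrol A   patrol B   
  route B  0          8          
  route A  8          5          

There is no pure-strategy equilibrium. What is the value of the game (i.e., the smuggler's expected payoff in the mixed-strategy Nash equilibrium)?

v = 64/11

The customs officer's mix must leave the smuggler indifferent between route B and route A.
  the smuggler's payoff to route B: q·0 + (1−q)·8 = -8q + 8
  the smuggler's payoff to route A: q·8 + (1−q)·5 = 3q + 5
  -8q + 8 = 3q + 5  ⇒  -11q = -3  ⇒  q = 3/11.
The value is the smuggler's expected payoff against this mix (using route B): (3/11)·0 + (8/11)·8 = 64/11.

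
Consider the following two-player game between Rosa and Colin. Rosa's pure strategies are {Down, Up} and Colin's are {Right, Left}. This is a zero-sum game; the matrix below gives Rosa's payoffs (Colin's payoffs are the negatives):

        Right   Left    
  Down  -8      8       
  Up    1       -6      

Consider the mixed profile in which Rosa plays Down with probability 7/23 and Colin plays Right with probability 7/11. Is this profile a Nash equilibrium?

No

Given Colin's mix q = 7/11, Rosa's payoff from Down is -24/11 but from Up is -17/11. Rosa strictly prefers Up, so Rosa would not mix.
So the proposed profile is not a Nash equilibrium.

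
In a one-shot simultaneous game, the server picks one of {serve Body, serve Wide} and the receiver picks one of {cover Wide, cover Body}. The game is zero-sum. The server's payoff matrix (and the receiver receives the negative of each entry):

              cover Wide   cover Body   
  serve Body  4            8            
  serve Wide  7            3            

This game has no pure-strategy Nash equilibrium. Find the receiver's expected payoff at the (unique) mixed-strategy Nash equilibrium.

-11/2

In a mixed equilibrium the receiver is indifferent between cover Wide and cover Body; this condition fixes p.
  the receiver's expected payoff from cover Wide: p·(-4) + (1−p)·(-7) = 3p - 7
  the receiver's expected payoff from cover Body: p·(-8) + (1−p)·(-3) = -5p - 3
  3p - 7 = -5p - 3  ⇒  8p = 4  ⇒  p = 1/2.
At equilibrium the receiver is indifferent across columns, so the receiver's payoff equals the payoff from cover Wide: (1/2)·(-4) + (1/2)·(-7) = -11/2.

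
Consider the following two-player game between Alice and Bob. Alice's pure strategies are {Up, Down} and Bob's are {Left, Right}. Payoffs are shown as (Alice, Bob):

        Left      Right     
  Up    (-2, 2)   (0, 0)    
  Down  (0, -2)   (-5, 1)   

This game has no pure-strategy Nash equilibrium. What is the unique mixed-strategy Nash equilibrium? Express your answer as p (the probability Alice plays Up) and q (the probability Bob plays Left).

p = 3/5, q = 5/7

In a mixed equilibrium Bob is indifferent between Left and Right; this condition fixes p.
  Bob's expected payoff from Left: p·2 + (1−p)·(-2) = 4p - 2
  Bob's expected payoff from Right: p·0 + (1−p)·1 = -p + 1
  4p - 2 = -p + 1  ⇒  5p = 3  ⇒  p = 3/5.
Bob's mix must leave Alice indifferent between Up and Down.
  Alice's payoff to Up: q·(-2) + (1−q)·0 = -2q
  Alice's payoff to Down: q·0 + (1−q)·(-5) = 5q - 5
  -2q = 5q - 5  ⇒  -7q = -5  ⇒  q = 5/7.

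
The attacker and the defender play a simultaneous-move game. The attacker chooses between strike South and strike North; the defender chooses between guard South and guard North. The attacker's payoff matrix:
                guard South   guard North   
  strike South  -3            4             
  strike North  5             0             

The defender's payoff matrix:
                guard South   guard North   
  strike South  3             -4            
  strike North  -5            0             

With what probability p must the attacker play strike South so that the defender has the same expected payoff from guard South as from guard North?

p = 5/12

The attacker's mix must leave the defender indifferent between guard South and guard North.
  the defender's expected payoff from guard South: p·3 + (1−p)·(-5) = 8p - 5
  the defender's expected payoff from guard North: p·(-4) + (1−p)·0 = -4p
  8p - 5 = -4p  ⇒  12p = 5  ⇒  p = 5/12.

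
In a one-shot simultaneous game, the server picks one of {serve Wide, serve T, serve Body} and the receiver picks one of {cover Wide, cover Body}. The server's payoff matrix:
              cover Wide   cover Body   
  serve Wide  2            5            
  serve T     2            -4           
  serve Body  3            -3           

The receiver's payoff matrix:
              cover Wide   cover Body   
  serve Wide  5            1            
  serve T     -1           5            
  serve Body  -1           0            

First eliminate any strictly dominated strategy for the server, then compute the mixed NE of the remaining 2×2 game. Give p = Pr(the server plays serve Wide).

The server's strategy serve T is strictly dominated by serve Body: 3 > 2 and -3 > -4. Eliminate serve T.
The server's mix must leave the receiver indifferent between cover Wide and cover Body.
  the receiver's payoff from cover Wide: p·5 + (1−p)·(-1) = 6p - 1
  the receiver's payoff from cover Body: p·1 + (1−p)·0 = p
  6p - 1 = p  ⇒  5p = 1  ⇒  p = 1/5.

p = 1/5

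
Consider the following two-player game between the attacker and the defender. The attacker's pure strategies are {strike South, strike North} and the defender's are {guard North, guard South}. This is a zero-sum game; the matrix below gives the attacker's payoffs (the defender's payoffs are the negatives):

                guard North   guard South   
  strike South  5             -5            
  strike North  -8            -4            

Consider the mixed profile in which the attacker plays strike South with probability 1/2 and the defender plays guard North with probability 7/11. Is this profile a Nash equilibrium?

No

Given the attacker's mix p = 1/2, the defender's payoff from guard North is 3/2 but from guard South is 9/2. The defender strictly prefers guard South, so the defender would not mix.
So the proposed profile is not a Nash equilibrium.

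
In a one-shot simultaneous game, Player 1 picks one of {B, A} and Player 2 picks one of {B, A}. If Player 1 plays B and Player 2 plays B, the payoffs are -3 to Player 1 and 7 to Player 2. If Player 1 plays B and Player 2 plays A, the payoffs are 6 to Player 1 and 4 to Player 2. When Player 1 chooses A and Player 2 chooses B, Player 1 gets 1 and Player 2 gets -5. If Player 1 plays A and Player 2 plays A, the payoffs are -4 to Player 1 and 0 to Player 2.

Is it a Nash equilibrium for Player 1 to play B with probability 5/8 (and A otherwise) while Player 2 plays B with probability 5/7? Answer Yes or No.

Yes

Check Player 2's indifference given Player 1's mix p = 5/8:
  payoff from B = 5/2; payoff from A = 5/2 — equal.
Check Player 1's indifference given Player 2's mix q = 5/7:
  payoff from B = -3/7; payoff from A = -3/7 — equal.
Both players are indifferent, so neither can profitably deviate.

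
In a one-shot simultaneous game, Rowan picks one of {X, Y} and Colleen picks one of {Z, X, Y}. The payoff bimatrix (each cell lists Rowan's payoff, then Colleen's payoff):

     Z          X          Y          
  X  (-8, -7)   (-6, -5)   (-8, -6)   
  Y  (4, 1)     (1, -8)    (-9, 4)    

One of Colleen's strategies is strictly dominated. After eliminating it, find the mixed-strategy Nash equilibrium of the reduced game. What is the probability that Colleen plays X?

q = 1/8

Colleen's strategy Z is strictly dominated by Y: -6 > -7 and 4 > 1. Eliminate Z.
Set Rowan's expected payoff from X equal to that from Y:
  Rowan's payoff to X: q·(-6) + (1−q)·(-8) = 2q - 8
  Rowan's payoff to Y: q·1 + (1−q)·(-9) = 10q - 9
  2q - 8 = 10q - 9  ⇒  -8q = -1  ⇒  q = 1/8.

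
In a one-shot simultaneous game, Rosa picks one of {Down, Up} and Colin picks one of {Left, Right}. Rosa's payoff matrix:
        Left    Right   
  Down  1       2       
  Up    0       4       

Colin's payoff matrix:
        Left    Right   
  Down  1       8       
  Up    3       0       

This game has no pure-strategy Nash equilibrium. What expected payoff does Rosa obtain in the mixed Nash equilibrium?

Rosa's indifference between Down and Up determines Colin's mixing probability q:
  Rosa's payoff to Down: q·1 + (1−q)·2 = -q + 2
  Rosa's payoff to Up: q·0 + (1−q)·4 = -4q + 4
  -q + 2 = -4q + 4  ⇒  3q = 2  ⇒  q = 2/3.
At equilibrium Rosa is indifferent across rows, so Rosa's payoff equals the payoff from Down: (2/3)·1 + (1/3)·2 = 4/3.

4/3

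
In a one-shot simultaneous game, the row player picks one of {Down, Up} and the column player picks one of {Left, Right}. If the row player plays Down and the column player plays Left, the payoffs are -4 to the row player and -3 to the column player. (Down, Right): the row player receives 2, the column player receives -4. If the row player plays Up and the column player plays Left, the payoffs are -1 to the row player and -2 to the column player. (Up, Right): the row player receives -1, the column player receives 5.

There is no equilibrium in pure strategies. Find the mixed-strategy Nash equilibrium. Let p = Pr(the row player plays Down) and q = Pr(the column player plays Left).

The column player's indifference between Left and Right determines the row player's mixing probability p:
  the column player's payoff to Left: p·(-3) + (1−p)·(-2) = -p - 2
  the column player's payoff to Right: p·(-4) + (1−p)·5 = -9p + 5
  -p - 2 = -9p + 5  ⇒  8p = 7  ⇒  p = 7/8.
The row player's indifference between Down and Up determines the column player's mixing probability q:
  the row player's expected payoff from Down: q·(-4) + (1−q)·2 = -6q + 2
  the row player's expected payoff from Up: q·(-1) + (1−q)·(-1) = -1
  -6q + 2 = -1  ⇒  -6q = -3  ⇒  q = 1/2.

p = 7/8, q = 1/2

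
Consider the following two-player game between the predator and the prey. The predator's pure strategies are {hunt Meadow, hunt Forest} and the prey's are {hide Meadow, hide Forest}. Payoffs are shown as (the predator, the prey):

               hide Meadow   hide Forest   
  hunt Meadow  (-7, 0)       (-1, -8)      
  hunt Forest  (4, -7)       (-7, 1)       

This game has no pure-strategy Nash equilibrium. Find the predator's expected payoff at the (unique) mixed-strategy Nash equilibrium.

-53/17

The predator's indifference between hunt Meadow and hunt Forest determines the prey's mixing probability q:
  the predator's payoff from hunt Meadow: q·(-7) + (1−q)·(-1) = -6q - 1
  the predator's payoff from hunt Forest: q·4 + (1−q)·(-7) = 11q - 7
  -6q - 1 = 11q - 7  ⇒  -17q = -6  ⇒  q = 6/17.
At equilibrium the predator is indifferent across rows, so the predator's payoff equals the payoff from hunt Meadow: (6/17)·(-7) + (11/17)·(-1) = -53/17.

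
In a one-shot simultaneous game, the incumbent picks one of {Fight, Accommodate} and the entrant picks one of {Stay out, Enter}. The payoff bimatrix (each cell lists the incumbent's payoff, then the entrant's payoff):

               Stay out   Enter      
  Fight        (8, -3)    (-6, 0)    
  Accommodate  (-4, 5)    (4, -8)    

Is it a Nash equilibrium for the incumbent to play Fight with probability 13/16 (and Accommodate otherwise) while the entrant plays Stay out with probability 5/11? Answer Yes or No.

Yes

Check the entrant's indifference given the incumbent's mix p = 13/16:
  payoff from Stay out = -3/2; payoff from Enter = -3/2 — equal.
Check the incumbent's indifference given the entrant's mix q = 5/11:
  payoff from Fight = 4/11; payoff from Accommodate = 4/11 — equal.
Both players are indifferent, so neither can profitably deviate.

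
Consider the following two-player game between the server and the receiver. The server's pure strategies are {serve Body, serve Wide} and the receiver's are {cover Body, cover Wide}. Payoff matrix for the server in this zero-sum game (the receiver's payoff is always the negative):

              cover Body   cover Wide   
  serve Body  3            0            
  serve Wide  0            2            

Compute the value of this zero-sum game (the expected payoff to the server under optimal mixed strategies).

v = 6/5

For the server to be willing to mix, the server must be indifferent between serve Body and serve Wide, which pins down the receiver's mix.
  the server's expected payoff from serve Body: q·3 + (1−q)·0 = 3q
  the server's expected payoff from serve Wide: q·0 + (1−q)·2 = -2q + 2
  3q = -2q + 2  ⇒  5q = 2  ⇒  q = 2/5.
The value is the server's expected payoff against this mix (using serve Body): (2/5)·3 + (3/5)·0 = 6/5.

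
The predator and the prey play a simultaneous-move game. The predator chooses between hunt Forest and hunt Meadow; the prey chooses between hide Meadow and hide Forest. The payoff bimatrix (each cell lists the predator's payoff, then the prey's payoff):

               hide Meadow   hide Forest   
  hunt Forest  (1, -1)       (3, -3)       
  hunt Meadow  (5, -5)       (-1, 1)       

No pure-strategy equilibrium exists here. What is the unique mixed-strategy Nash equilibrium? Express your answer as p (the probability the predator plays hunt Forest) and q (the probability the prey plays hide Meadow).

p = 3/4, q = 1/2

The prey's indifference between hide Meadow and hide Forest determines the predator's mixing probability p:
  the prey's payoff from hide Meadow: p·(-1) + (1−p)·(-5) = 4p - 5
  the prey's payoff from hide Forest: p·(-3) + (1−p)·1 = -4p + 1
  4p - 5 = -4p + 1  ⇒  8p = 6  ⇒  p = 3/4.
The predator's indifference between hunt Forest and hunt Meadow determines the prey's mixing probability q:
  the predator's payoff from hunt Forest: q·1 + (1−q)·3 = -2q + 3
  the predator's payoff from hunt Meadow: q·5 + (1−q)·(-1) = 6q - 1
  -2q + 3 = 6q - 1  ⇒  -8q = -4  ⇒  q = 1/2.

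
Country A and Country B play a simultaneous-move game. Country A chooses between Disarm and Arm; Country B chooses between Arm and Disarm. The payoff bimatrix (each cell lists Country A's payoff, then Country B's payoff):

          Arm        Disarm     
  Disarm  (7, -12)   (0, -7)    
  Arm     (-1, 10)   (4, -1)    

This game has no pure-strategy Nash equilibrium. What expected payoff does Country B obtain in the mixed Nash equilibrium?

-41/8

Country B's indifference between Arm and Disarm determines Country A's mixing probability p:
  Country B's payoff to Arm: p·(-12) + (1−p)·10 = -22p + 10
  Country B's payoff to Disarm: p·(-7) + (1−p)·(-1) = -6p - 1
  -22p + 10 = -6p - 1  ⇒  -16p = -11  ⇒  p = 11/16.
At equilibrium Country B is indifferent across columns, so Country B's payoff equals the payoff from Arm: (11/16)·(-12) + (5/16)·10 = -41/8.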